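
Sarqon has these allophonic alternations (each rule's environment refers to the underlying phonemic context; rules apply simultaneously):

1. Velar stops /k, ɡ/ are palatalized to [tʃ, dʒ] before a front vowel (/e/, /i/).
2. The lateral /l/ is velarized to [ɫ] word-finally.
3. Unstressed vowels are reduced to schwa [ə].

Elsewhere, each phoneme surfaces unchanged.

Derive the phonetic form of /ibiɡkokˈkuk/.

[əbəɡkəkˈkuk]

Rule 3 applies to /i/ (word-initial: in an unstressed syllable) → [ə].
/b/ (between /i/ and /i/) is unaffected → [b].
/i/ meets the environment for rule 3 (in an unstressed syllable) → [ə].
/ɡ/ — between /i/ and /k/; rule 1 does not apply here → [ɡ].
/k/ (between /ɡ/ and /o/) fails the environment for rule 1, so it stays [k].
Rule 3 applies to /o/ (between /k/ and /k/: in an unstressed syllable) → [ə].
/k/ (between /o/ and /k/) fails the environment for rule 1, so it stays [k].
/k/ (between /k/ and /u/) is in the target of rule 1 but the environment (before a front vowel) is not met → [k].
/u/ (between /k/ and /k/): rule 3 targets it, but not in an unstressed syllable → unchanged [u].
/k/ — word-final; rule 1 does not apply here → [k].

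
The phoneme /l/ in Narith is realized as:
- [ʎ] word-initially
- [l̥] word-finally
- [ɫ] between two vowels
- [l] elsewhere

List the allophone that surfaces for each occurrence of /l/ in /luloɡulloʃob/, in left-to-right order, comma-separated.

[ʎ], [ɫ], [l], [l]

Occurrence 1 (position 1): word-initially → [ʎ].
Occurrence 2 (position 3): between two vowels → [ɫ].
Occurrence 3 (position 7): no conditioning environment matches → elsewhere allophone [l].
Occurrence 4 (position 8): no conditioning environment matches → elsewhere allophone [l].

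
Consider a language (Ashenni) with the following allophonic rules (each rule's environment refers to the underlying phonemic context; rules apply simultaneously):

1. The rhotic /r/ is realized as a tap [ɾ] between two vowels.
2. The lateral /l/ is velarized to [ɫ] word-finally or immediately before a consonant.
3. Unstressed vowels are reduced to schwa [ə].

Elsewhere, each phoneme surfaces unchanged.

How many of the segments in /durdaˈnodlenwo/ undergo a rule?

Segments that undergo a rule: /u/ → [ə] (rule 3); /a/ → [ə] (rule 3); /e/ → [ə] (rule 3); /o/ → [ə] (rule 3).
All other segments surface unchanged.

4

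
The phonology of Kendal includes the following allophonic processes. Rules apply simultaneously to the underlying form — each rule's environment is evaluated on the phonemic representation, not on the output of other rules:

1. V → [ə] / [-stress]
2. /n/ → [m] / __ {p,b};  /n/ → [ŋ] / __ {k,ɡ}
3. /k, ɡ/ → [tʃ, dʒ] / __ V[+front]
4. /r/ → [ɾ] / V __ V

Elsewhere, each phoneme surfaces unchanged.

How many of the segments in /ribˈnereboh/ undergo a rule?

4

Segments that undergo a rule: /i/ → [ə] (rule 1); /r/ → [ɾ] (rule 4); /e/ → [ə] (rule 1); /o/ → [ə] (rule 1).
All other segments surface unchanged.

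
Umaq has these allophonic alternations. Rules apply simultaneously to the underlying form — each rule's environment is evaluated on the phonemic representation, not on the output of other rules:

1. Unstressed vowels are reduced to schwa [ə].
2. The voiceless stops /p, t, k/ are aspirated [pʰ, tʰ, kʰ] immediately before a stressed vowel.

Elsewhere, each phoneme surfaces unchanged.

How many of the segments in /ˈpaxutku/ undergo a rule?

Segments that undergo a rule: /p/ → [pʰ] (rule 2); /u/ → [ə] (rule 1); /u/ → [ə] (rule 1).
All other segments surface unchanged.

3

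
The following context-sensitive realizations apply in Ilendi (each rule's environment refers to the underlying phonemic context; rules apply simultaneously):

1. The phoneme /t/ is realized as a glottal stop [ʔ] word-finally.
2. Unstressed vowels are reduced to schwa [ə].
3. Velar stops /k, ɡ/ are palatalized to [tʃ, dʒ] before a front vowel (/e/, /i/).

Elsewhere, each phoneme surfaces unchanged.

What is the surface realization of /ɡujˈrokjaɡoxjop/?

[ɡəjˈrokjəɡəxjəp]

/ɡ/ (word-initial) fails the environment for rule 3, so it stays [ɡ].
Rule 2 applies to /u/ (between /ɡ/ and /j/: in an unstressed syllable) → [ə].
/o/ (between /r/ and /k/) is in the target of rule 2 but the environment (in an unstressed syllable) is not met → [o].
/k/ — between /o/ and /j/; rule 3 does not apply here → [k].
Rule 2 applies to /a/ (between /j/ and /ɡ/: in an unstressed syllable) → [ə].
/ɡ/ (between /a/ and /o/) fails the environment for rule 3, so it stays [ɡ].
/o/ (between /ɡ/ and /x/): in an unstressed syllable, so rule 2 applies → [ə].
Rule 2 applies to /o/ (between /j/ and /p/: in an unstressed syllable) → [ə].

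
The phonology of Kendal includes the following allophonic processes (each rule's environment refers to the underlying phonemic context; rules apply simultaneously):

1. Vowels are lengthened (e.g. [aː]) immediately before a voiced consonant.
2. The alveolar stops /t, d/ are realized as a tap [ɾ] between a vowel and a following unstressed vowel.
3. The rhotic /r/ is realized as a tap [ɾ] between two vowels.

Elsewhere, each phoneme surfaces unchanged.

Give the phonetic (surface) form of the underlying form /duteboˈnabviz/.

[duɾeːboːˈnaːbviːz]

/d/ (word-initial) fails the environment for rule 2, so it stays [d].
/u/ (between /d/ and /t/) fails the environment for rule 1, so it stays [u].
/t/ — between /u/ and /e/, between a vowel and a following unstressed vowel — surfaces as [ɾ] (rule 2).
/e/ meets the environment for rule 1 (before a voiced consonant) → [eː].
/b/ stays [b].
/o/ (between /b/ and /n/): before a voiced consonant, so rule 1 applies → [oː].
/n/ (between /o/ and /a/) is unaffected → [n].
/a/ (between /n/ and /b/): before a voiced consonant, so rule 1 applies → [aː].
/b/ (between /a/ and /v/) is unaffected → [b].
/v/ stays [v].
Rule 1 applies to /i/ (between /v/ and /z/: before a voiced consonant) → [iː].
/z/ (word-final): no rule targets it → [z].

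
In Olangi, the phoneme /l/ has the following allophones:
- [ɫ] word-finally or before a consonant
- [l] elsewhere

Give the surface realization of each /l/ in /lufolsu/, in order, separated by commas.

Occurrence 1 (position 1): no conditioning environment matches → elsewhere allophone [l].
Occurrence 2 (position 5): word-finally or before a consonant → [ɫ].

[l], [ɫ]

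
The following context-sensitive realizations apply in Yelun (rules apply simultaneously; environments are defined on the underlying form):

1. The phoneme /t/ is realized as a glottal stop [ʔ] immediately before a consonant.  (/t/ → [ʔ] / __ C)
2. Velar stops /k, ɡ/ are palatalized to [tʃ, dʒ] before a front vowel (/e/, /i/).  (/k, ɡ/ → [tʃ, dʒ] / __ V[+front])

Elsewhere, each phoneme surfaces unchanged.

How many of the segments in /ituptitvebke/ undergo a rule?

2

Segments that undergo a rule: /t/ → [ʔ] (rule 1); /k/ → [tʃ] (rule 2).
All other segments surface unchanged.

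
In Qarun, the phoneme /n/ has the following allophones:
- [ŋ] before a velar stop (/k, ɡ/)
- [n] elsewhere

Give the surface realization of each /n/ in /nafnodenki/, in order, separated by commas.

Occurrence 1 (position 1): no conditioning environment matches → elsewhere allophone [n].
Occurrence 2 (position 4): no conditioning environment matches → elsewhere allophone [n].
Occurrence 3 (position 8): before a velar stop → [ŋ].

[n], [n], [ŋ]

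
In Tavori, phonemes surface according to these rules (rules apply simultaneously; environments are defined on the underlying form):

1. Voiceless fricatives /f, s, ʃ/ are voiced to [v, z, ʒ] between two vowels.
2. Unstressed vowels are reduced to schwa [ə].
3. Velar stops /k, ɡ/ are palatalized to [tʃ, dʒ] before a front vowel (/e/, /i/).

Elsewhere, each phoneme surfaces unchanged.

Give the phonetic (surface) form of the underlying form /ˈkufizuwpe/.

/k/ — word-initial; rule 3 does not apply here → [k].
/u/ (between /k/ and /f/): rule 2 targets it, but not in an unstressed syllable → unchanged [u].
/f/ (between /u/ and /i/): between two vowels, so rule 1 applies → [v].
/i/ meets the environment for rule 2 (in an unstressed syllable) → [ə].
/z/ — not in any rule's target class → [z].
/u/ meets the environment for rule 2 (in an unstressed syllable) → [ə].
/w/ (between /u/ and /p/): no rule targets it → [w].
/p/ (between /w/ and /e/): no rule targets it → [p].
/e/ (word-final): in an unstressed syllable, so rule 2 applies → [ə].

[ˈkuvəzəwpə]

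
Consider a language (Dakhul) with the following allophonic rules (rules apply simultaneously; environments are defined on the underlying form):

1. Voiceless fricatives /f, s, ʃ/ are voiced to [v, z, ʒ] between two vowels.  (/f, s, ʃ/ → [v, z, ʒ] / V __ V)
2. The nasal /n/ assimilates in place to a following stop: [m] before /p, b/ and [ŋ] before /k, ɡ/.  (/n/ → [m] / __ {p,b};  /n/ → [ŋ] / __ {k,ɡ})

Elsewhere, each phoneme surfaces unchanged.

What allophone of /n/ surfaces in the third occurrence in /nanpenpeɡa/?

[m]

Rule 2 applies to /n/ (between /e/ and /p/: before a labial or velar stop) → [m].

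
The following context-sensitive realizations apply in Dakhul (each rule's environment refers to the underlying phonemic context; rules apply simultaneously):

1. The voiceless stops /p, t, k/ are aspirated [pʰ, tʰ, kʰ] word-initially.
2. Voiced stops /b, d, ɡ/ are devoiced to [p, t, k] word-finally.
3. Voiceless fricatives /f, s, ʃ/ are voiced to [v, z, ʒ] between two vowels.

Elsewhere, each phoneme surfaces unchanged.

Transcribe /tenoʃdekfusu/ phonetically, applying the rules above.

/t/ — word-initial, word-initially — surfaces as [tʰ] (rule 1).
/e/ — not in any rule's target class → [e].
/n/ (between /e/ and /o/): no rule targets it → [n].
/o/ (between /n/ and /ʃ/) is unaffected → [o].
/ʃ/ (between /o/ and /d/): rule 3 targets it, but not between two vowels → unchanged [ʃ].
/d/ (between /ʃ/ and /e/) is in the target of rule 2 but the environment (word-finally) is not met → [d].
/e/ (between /d/ and /k/) is unaffected → [e].
/k/ (between /e/ and /f/) is in the target of rule 1 but the environment (word-initially) is not met → [k].
/f/ (between /k/ and /u/) is in the target of rule 3 but the environment (between two vowels) is not met → [f].
/u/ (between /f/ and /s/) is unaffected → [u].
/s/ (between /u/ and /u/) occurs between two vowels → [z] by rule 3.
/u/ (word-final): no rule targets it → [u].

[tʰenoʃdekfuzu]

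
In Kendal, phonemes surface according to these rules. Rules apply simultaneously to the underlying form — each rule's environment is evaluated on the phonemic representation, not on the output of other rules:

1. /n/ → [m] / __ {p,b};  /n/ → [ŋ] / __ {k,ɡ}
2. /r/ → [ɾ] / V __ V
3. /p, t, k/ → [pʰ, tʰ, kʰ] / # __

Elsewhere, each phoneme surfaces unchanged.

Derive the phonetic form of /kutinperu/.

[kʰutimpeɾu]

/k/ — word-initial, word-initially — surfaces as [kʰ] (rule 3).
/u/ (between /k/ and /t/): no rule targets it → [u].
/t/ — between /u/ and /i/; rule 3 does not apply here → [t].
/i/ stays [i].
/n/ meets the environment for rule 1 (before a labial or velar stop) → [m].
/p/ (between /n/ and /e/) is in the target of rule 3 but the environment (word-initially) is not met → [p].
/e/ (between /p/ and /r/): no rule targets it → [e].
/r/ — between /e/ and /u/, between two vowels — surfaces as [ɾ] (rule 2).
/u/ (word-final): no rule targets it → [u].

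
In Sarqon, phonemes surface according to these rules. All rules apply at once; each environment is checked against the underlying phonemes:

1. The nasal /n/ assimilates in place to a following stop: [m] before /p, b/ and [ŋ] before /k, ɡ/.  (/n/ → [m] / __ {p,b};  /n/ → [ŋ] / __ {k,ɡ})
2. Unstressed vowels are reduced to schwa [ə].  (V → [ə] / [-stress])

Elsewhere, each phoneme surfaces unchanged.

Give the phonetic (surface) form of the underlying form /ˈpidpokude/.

[ˈpidpəkədə]

/i/ (between /p/ and /d/): rule 2 targets it, but not in an unstressed syllable → unchanged [i].
Rule 2 applies to /o/ (between /p/ and /k/: in an unstressed syllable) → [ə].
Rule 2 applies to /u/ (between /k/ and /d/: in an unstressed syllable) → [ə].
/e/ (word-final) occurs in an unstressed syllable → [ə] by rule 2.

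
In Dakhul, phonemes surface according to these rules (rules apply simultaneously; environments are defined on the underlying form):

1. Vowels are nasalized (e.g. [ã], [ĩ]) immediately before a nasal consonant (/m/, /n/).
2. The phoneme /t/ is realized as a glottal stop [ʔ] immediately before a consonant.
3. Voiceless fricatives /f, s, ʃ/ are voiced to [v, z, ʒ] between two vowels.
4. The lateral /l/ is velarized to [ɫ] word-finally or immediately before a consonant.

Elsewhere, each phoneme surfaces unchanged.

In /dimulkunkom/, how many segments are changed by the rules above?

4

Segments that undergo a rule: /i/ → [ĩ] (rule 1); /l/ → [ɫ] (rule 4); /u/ → [ũ] (rule 1); /o/ → [õ] (rule 1).
All other segments surface unchanged.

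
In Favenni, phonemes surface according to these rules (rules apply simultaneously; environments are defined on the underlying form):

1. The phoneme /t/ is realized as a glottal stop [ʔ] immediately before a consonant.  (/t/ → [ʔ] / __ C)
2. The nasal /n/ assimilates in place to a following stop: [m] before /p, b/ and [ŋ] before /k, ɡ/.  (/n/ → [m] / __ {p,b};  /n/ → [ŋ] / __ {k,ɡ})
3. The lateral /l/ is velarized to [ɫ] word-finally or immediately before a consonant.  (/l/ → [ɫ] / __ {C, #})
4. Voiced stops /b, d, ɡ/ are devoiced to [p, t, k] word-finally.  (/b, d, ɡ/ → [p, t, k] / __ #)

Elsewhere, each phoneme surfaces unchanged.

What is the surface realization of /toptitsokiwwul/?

/t/ (word-initial) fails the environment for rule 1, so it stays [t].
/t/ (between /p/ and /i/) fails the environment for rule 1, so it stays [t].
/t/ — between /i/ and /s/, immediately before a consonant — surfaces as [ʔ] (rule 1).
/l/ (word-final) occurs word-finally or immediately before a consonant → [ɫ] by rule 3.

[toptiʔsokiwwuɫ]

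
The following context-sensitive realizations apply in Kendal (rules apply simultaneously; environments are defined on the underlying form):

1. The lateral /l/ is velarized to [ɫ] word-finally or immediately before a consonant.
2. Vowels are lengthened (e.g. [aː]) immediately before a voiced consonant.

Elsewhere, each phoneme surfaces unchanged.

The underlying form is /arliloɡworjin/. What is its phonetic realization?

Rule 2 applies to /a/ (word-initial: before a voiced consonant) → [aː].
/r/ (between /a/ and /l/): no rule targets it → [r].
/l/ (between /r/ and /i/) fails the environment for rule 1, so it stays [l].
/i/ (between /l/ and /l/): before a voiced consonant, so rule 2 applies → [iː].
/l/ (between /i/ and /o/) is in the target of rule 1 but the environment (word-finally or immediately before a consonant) is not met → [l].
Rule 2 applies to /o/ (between /l/ and /ɡ/: before a voiced consonant) → [oː].
/ɡ/ stays [ɡ].
/w/ (between /ɡ/ and /o/): no rule targets it → [w].
/o/ (between /w/ and /r/) occurs before a voiced consonant → [oː] by rule 2.
/r/ (between /o/ and /j/): no rule targets it → [r].
/j/ (between /r/ and /i/): no rule targets it → [j].
Rule 2 applies to /i/ (between /j/ and /n/: before a voiced consonant) → [iː].
/n/ stays [n].

[aːrliːloːɡwoːrjiːn]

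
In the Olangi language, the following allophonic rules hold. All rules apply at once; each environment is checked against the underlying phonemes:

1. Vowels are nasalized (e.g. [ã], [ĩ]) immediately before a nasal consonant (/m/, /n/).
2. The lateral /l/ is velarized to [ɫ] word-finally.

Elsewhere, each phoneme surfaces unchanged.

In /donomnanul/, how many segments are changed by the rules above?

Segments that undergo a rule: /o/ → [õ] (rule 1); /o/ → [õ] (rule 1); /a/ → [ã] (rule 1); /l/ → [ɫ] (rule 2).
All other segments surface unchanged.

4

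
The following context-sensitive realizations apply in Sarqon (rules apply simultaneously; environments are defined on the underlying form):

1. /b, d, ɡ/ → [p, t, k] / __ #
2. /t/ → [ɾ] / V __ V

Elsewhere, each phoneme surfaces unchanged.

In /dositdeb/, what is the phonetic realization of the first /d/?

[d]

/d/ (word-initial) is in the target of rule 1 but the environment (word-finally) is not met → [d].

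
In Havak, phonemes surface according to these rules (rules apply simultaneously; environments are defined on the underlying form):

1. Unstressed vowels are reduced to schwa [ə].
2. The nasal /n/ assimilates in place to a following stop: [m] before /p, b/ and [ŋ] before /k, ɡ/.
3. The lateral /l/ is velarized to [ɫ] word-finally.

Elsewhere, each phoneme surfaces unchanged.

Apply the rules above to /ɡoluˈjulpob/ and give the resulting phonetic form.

/o/ (between /ɡ/ and /l/): in an unstressed syllable, so rule 1 applies → [ə].
/l/ (between /o/ and /u/): rule 3 targets it, but not word-finally → unchanged [l].
/u/ (between /l/ and /j/) occurs in an unstressed syllable → [ə] by rule 1.
/u/ — between /j/ and /l/; rule 1 does not apply here → [u].
/l/ (between /u/ and /p/): rule 3 targets it, but not word-finally → unchanged [l].
/o/ — between /p/ and /b/, in an unstressed syllable — surfaces as [ə] (rule 1).

[ɡələˈjulpəb]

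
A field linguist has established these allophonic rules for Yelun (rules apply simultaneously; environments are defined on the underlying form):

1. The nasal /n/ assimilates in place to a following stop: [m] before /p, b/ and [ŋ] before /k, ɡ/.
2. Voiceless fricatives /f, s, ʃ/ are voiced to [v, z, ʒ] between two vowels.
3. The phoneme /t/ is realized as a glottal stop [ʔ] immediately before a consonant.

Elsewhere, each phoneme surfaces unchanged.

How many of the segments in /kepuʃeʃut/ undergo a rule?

2

Segments that undergo a rule: /ʃ/ → [ʒ] (rule 2); /ʃ/ → [ʒ] (rule 2).
All other segments surface unchanged.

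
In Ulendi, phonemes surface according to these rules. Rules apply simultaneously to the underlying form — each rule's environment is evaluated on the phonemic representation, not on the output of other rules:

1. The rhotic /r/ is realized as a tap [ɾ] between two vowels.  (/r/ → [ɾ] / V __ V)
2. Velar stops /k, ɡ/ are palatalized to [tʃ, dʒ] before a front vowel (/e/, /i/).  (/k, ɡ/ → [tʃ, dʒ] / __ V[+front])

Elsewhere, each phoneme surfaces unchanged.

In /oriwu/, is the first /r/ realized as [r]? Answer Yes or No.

/r/ — between /o/ and /i/, between two vowels — surfaces as [ɾ] (rule 1).
The actual realization is [ɾ], not [r].

No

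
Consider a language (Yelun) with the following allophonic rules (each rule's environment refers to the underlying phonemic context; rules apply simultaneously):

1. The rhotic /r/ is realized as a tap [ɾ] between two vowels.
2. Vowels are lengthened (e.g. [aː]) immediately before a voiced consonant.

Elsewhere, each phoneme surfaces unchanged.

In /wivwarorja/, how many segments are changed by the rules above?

Segments that undergo a rule: /i/ → [iː] (rule 2); /a/ → [aː] (rule 2); /r/ → [ɾ] (rule 1); /o/ → [oː] (rule 2).
All other segments surface unchanged.

4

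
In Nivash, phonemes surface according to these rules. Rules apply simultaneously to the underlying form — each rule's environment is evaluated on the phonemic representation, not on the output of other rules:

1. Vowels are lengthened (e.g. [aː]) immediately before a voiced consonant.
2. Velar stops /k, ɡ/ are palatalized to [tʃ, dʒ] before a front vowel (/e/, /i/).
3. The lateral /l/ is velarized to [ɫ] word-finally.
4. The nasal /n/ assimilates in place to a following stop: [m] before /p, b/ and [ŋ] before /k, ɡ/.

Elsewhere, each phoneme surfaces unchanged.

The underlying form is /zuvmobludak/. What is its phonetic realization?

[zuːvmoːbluːdak]

/z/ (word-initial) is unaffected → [z].
/u/ — between /z/ and /v/, before a voiced consonant — surfaces as [uː] (rule 1).
/v/ (between /u/ and /m/): no rule targets it → [v].
/m/ (between /v/ and /o/) is unaffected → [m].
/o/ meets the environment for rule 1 (before a voiced consonant) → [oː].
/b/ — not in any rule's target class → [b].
/l/ (between /b/ and /u/) fails the environment for rule 3, so it stays [l].
/u/ (between /l/ and /d/): before a voiced consonant, so rule 1 applies → [uː].
/d/ (between /u/ and /a/): no rule targets it → [d].
/a/ (between /d/ and /k/) is in the target of rule 1 but the environment (before a voiced consonant) is not met → [a].
/k/ (word-final) is in the target of rule 2 but the environment (before a front vowel) is not met → [k].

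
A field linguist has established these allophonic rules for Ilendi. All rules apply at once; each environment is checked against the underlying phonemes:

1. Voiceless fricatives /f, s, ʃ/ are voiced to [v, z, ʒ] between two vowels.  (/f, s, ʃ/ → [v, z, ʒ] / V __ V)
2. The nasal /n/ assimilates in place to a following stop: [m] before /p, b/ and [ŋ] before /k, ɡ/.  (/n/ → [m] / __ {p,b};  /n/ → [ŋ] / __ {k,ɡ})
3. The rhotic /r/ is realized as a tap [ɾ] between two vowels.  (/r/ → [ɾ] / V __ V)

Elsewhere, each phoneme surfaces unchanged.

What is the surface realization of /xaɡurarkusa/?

/x/ — not in any rule's target class → [x].
/a/ — not in any rule's target class → [a].
/ɡ/ stays [ɡ].
/u/ (between /ɡ/ and /r/) is unaffected → [u].
/r/ (between /u/ and /a/) occurs between two vowels → [ɾ] by rule 3.
/a/ (between /r/ and /r/): no rule targets it → [a].
/r/ (between /a/ and /k/) fails the environment for rule 3, so it stays [r].
/k/ — not in any rule's target class → [k].
/u/ — not in any rule's target class → [u].
/s/ (between /u/ and /a/) occurs between two vowels → [z] by rule 1.
/a/ — not in any rule's target class → [a].

[xaɡuɾarkuza]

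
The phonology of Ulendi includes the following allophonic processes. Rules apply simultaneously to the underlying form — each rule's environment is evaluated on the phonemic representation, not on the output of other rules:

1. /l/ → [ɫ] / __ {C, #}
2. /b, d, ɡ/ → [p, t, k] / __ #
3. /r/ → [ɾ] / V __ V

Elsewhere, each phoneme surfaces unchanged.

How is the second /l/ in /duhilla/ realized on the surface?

/l/ (between /l/ and /a/) fails the environment for rule 1, so it stays [l].

[l]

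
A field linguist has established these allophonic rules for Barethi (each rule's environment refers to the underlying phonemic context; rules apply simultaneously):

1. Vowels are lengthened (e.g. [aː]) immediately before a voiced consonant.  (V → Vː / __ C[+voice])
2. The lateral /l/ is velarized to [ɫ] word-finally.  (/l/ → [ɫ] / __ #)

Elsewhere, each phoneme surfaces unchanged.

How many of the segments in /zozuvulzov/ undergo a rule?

4

Segments that undergo a rule: /o/ → [oː] (rule 1); /u/ → [uː] (rule 1); /u/ → [uː] (rule 1); /o/ → [oː] (rule 1).
All other segments surface unchanged.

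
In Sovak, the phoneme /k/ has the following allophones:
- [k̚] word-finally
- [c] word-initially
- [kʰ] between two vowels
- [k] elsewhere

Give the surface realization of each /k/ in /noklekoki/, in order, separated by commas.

Occurrence 1 (position 3): no conditioning environment matches → elsewhere allophone [k].
Occurrence 2 (position 6): between two vowels → [kʰ].
Occurrence 3 (position 8): between two vowels → [kʰ].

[k], [kʰ], [kʰ]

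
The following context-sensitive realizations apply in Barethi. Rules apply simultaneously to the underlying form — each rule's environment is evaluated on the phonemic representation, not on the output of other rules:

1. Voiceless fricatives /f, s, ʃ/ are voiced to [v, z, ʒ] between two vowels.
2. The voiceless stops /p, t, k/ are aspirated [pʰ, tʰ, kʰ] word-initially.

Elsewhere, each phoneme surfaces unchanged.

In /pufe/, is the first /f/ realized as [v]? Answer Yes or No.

Yes

/f/ meets the environment for rule 1 (between two vowels) → [v].
The actual realization is [v], which matches [v].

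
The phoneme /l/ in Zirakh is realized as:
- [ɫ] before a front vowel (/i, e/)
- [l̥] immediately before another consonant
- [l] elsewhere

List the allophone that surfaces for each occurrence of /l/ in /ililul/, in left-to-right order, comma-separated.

[ɫ], [l], [l]

Occurrence 1 (position 2): before a front vowel (/i, e/) → [ɫ].
Occurrence 2 (position 4): no conditioning environment matches → elsewhere allophone [l].
Occurrence 3 (position 6): no conditioning environment matches → elsewhere allophone [l].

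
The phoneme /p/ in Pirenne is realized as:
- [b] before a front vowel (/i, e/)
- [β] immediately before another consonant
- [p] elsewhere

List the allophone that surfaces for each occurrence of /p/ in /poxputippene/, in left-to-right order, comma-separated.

Occurrence 1 (position 1): no conditioning environment matches → elsewhere allophone [p].
Occurrence 2 (position 4): no conditioning environment matches → elsewhere allophone [p].
Occurrence 3 (position 8): immediately before another consonant → [β].
Occurrence 4 (position 9): before a front vowel (/i, e/) → [b].

[p], [p], [β], [b]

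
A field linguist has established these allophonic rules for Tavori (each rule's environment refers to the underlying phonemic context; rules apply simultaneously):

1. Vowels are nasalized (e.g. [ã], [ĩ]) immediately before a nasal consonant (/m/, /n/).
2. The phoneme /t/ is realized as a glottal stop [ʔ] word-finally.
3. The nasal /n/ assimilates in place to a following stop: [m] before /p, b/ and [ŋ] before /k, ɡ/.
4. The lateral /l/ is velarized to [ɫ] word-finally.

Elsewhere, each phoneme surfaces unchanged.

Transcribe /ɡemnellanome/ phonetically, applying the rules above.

/e/ (between /ɡ/ and /m/): before a nasal consonant, so rule 1 applies → [ẽ].
/n/ (between /m/ and /e/): rule 3 targets it, but not before a labial or velar stop → unchanged [n].
/e/ (between /n/ and /l/): rule 1 targets it, but not before a nasal consonant → unchanged [e].
/l/ (between /e/ and /l/) fails the environment for rule 4, so it stays [l].
/l/ (between /l/ and /a/): rule 4 targets it, but not word-finally → unchanged [l].
/a/ (between /l/ and /n/): before a nasal consonant, so rule 1 applies → [ã].
/n/ (between /a/ and /o/) fails the environment for rule 3, so it stays [n].
/o/ (between /n/ and /m/) occurs before a nasal consonant → [õ] by rule 1.
/e/ (word-final) fails the environment for rule 1, so it stays [e].

[ɡẽmnellãnõme]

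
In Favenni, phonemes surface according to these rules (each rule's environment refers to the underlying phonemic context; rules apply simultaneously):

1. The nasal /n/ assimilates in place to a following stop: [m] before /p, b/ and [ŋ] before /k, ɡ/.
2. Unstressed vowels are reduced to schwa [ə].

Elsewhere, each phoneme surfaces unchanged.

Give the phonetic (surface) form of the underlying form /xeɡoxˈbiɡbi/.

[xəɡəxˈbiɡbə]

/e/ meets the environment for rule 2 (in an unstressed syllable) → [ə].
/o/ — between /ɡ/ and /x/, in an unstressed syllable — surfaces as [ə] (rule 2).
/i/ — between /b/ and /ɡ/; rule 2 does not apply here → [i].
/i/ (word-final): in an unstressed syllable, so rule 2 applies → [ə].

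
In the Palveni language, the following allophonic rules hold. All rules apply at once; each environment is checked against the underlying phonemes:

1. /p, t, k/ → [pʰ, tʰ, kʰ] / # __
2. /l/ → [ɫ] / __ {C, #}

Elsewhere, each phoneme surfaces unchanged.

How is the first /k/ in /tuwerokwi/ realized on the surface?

/k/ — between /o/ and /w/; rule 1 does not apply here → [k].

[k]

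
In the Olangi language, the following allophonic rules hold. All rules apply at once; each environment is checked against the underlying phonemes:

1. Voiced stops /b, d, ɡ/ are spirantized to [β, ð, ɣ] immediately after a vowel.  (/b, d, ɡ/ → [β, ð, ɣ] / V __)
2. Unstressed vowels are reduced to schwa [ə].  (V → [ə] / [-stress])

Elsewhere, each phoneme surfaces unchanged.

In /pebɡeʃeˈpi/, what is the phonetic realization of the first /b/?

/b/ (between /e/ and /ɡ/): immediately after a vowel, so rule 1 applies → [β].

[β]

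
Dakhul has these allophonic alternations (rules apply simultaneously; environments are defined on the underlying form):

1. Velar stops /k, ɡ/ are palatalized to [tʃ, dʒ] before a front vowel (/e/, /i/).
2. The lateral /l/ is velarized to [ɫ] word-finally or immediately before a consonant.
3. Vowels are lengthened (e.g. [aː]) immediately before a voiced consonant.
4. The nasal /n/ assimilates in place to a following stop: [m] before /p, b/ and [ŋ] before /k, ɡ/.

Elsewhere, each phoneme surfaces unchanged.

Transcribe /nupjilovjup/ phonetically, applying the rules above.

[nupjiːloːvjup]

/n/ — word-initial; rule 4 does not apply here → [n].
/u/ (between /n/ and /p/): rule 3 targets it, but not before a voiced consonant → unchanged [u].
Rule 3 applies to /i/ (between /j/ and /l/: before a voiced consonant) → [iː].
/l/ (between /i/ and /o/) is in the target of rule 2 but the environment (word-finally or immediately before a consonant) is not met → [l].
/o/ (between /l/ and /v/): before a voiced consonant, so rule 3 applies → [oː].
/u/ (between /j/ and /p/): rule 3 targets it, but not before a voiced consonant → unchanged [u].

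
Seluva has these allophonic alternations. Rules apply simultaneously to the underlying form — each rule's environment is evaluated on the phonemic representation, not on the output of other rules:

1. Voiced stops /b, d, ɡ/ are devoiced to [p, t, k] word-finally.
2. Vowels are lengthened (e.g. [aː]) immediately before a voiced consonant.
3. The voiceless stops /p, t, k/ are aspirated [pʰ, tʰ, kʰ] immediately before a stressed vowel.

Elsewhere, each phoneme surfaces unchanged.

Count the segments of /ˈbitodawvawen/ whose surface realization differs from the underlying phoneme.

4

Segments that undergo a rule: /o/ → [oː] (rule 2); /a/ → [aː] (rule 2); /a/ → [aː] (rule 2); /e/ → [eː] (rule 2).
All other segments surface unchanged.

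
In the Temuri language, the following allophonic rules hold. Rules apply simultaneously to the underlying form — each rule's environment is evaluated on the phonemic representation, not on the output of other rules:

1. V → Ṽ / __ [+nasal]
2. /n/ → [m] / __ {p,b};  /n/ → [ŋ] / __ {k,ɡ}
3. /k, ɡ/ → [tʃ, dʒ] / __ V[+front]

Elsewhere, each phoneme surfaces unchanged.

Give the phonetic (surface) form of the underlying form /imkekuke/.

[ĩmtʃekutʃe]

/i/ meets the environment for rule 1 (before a nasal consonant) → [ĩ].
/m/ (between /i/ and /k/): no rule targets it → [m].
/k/ (between /m/ and /e/) occurs before a front vowel → [tʃ] by rule 3.
/e/ (between /k/ and /k/) fails the environment for rule 1, so it stays [e].
/k/ (between /e/ and /u/) is in the target of rule 3 but the environment (before a front vowel) is not met → [k].
/u/ — between /k/ and /k/; rule 1 does not apply here → [u].
/k/ meets the environment for rule 3 (before a front vowel) → [tʃ].
/e/ — word-final; rule 1 does not apply here → [e].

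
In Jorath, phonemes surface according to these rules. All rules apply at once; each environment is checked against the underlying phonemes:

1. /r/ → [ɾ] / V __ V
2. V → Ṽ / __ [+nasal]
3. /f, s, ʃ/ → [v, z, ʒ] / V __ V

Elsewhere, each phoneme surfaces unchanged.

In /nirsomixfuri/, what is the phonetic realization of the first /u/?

/u/ (between /f/ and /r/): rule 2 targets it, but not before a nasal consonant → unchanged [u].

[u]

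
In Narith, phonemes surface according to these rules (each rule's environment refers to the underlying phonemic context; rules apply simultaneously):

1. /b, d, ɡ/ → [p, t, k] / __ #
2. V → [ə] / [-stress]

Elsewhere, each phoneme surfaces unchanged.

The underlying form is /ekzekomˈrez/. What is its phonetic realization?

[əkzəkəmˈrez]

/e/ (word-initial): in an unstressed syllable, so rule 2 applies → [ə].
/k/ — not in any rule's target class → [k].
/z/ — not in any rule's target class → [z].
/e/ meets the environment for rule 2 (in an unstressed syllable) → [ə].
/k/ (between /e/ and /o/) is unaffected → [k].
/o/ — between /k/ and /m/, in an unstressed syllable — surfaces as [ə] (rule 2).
/m/ — not in any rule's target class → [m].
/r/ — not in any rule's target class → [r].
/e/ (between /r/ and /z/) is in the target of rule 2 but the environment (in an unstressed syllable) is not met → [e].
/z/ (word-final): no rule targets it → [z].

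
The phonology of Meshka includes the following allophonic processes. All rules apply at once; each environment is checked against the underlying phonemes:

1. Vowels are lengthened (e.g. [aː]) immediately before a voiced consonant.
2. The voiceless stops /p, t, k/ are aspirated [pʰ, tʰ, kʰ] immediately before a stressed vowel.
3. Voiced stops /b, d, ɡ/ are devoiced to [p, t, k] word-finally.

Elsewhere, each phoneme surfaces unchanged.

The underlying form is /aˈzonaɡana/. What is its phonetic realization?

/a/ — word-initial, before a voiced consonant — surfaces as [aː] (rule 1).
/z/ (between /a/ and /o/): no rule targets it → [z].
/o/ — between /z/ and /n/, before a voiced consonant — surfaces as [oː] (rule 1).
/n/ (between /o/ and /a/): no rule targets it → [n].
/a/ meets the environment for rule 1 (before a voiced consonant) → [aː].
/ɡ/ (between /a/ and /a/) is in the target of rule 3 but the environment (word-finally) is not met → [ɡ].
Rule 1 applies to /a/ (between /ɡ/ and /n/: before a voiced consonant) → [aː].
/n/ (between /a/ and /a/) is unaffected → [n].
/a/ (word-final): rule 1 targets it, but not before a voiced consonant → unchanged [a].

[aːˈzoːnaːɡaːna]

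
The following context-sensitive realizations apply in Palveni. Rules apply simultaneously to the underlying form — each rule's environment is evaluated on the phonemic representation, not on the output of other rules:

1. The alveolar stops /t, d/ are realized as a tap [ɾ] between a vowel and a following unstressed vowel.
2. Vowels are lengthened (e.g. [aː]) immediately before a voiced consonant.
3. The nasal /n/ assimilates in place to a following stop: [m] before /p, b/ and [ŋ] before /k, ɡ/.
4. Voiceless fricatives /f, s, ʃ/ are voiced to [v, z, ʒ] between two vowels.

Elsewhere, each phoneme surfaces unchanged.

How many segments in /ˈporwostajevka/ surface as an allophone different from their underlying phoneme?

3

Segments that undergo a rule: /o/ → [oː] (rule 2); /a/ → [aː] (rule 2); /e/ → [eː] (rule 2).
All other segments surface unchanged.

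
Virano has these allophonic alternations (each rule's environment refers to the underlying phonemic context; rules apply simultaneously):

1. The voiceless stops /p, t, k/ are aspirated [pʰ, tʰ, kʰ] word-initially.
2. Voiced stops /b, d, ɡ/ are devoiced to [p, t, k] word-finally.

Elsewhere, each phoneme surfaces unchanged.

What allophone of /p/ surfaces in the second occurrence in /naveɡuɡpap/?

/p/ (word-final) is in the target of rule 1 but the environment (word-initially) is not met → [p].

[p]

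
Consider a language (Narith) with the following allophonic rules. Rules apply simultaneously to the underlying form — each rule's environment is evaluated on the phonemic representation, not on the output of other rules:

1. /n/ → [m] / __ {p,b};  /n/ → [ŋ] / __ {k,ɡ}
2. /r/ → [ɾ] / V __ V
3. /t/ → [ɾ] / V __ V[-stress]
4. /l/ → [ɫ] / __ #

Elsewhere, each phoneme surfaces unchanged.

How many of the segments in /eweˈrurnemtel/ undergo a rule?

Segments that undergo a rule: /r/ → [ɾ] (rule 2); /l/ → [ɫ] (rule 4).
All other segments surface unchanged.

2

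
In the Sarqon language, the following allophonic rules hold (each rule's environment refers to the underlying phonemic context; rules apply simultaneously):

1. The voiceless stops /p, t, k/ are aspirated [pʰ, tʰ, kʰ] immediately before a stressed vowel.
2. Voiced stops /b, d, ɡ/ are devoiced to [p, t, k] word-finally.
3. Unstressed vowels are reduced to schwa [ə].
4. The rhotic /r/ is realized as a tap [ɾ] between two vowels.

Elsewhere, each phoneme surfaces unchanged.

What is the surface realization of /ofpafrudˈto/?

[əfpəfrədˈtʰo]

/o/ (word-initial): in an unstressed syllable, so rule 3 applies → [ə].
/p/ — between /f/ and /a/; rule 1 does not apply here → [p].
/a/ (between /p/ and /f/): in an unstressed syllable, so rule 3 applies → [ə].
/r/ (between /f/ and /u/): rule 4 targets it, but not between two vowels → unchanged [r].
/u/ meets the environment for rule 3 (in an unstressed syllable) → [ə].
/d/ (between /u/ and /t/) is in the target of rule 2 but the environment (word-finally) is not met → [d].
/t/ — between /d/ and /o/, immediately before a stressed vowel — surfaces as [tʰ] (rule 1).
/o/ — word-final; rule 3 does not apply here → [o].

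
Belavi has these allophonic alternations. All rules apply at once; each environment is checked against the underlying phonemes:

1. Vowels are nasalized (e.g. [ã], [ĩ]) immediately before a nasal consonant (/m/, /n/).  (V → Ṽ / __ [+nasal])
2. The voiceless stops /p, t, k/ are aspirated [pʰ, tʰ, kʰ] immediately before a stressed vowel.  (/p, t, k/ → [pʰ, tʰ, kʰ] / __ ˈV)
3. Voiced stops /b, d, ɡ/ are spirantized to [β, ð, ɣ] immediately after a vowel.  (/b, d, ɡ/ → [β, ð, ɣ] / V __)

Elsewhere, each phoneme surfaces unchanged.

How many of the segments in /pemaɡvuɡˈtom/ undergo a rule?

Segments that undergo a rule: /e/ → [ẽ] (rule 1); /ɡ/ → [ɣ] (rule 3); /ɡ/ → [ɣ] (rule 3); /t/ → [tʰ] (rule 2); /o/ → [õ] (rule 1).
All other segments surface unchanged.

5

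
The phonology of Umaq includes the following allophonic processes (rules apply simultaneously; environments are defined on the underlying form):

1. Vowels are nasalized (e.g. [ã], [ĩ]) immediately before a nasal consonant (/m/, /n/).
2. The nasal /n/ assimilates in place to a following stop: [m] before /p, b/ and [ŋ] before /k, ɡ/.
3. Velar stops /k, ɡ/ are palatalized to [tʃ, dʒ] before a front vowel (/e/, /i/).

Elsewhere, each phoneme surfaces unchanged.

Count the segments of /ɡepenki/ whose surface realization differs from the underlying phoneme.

Segments that undergo a rule: /ɡ/ → [dʒ] (rule 3); /e/ → [ẽ] (rule 1); /n/ → [ŋ] (rule 2); /k/ → [tʃ] (rule 3).
All other segments surface unchanged.

4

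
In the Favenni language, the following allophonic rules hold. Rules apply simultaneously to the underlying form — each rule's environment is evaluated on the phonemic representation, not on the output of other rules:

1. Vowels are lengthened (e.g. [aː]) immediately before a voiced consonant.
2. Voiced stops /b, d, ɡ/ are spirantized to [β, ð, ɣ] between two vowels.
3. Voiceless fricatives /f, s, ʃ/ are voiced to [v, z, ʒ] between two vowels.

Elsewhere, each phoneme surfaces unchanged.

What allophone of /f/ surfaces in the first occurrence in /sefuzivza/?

[v]

/f/ — between /e/ and /u/, between two vowels — surfaces as [v] (rule 3).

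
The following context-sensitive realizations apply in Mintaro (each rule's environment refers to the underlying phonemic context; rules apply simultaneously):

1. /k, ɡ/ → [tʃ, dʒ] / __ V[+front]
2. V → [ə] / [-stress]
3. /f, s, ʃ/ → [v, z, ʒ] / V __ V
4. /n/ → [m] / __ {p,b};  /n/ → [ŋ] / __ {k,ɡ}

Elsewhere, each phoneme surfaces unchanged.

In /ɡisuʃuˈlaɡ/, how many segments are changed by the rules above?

6

Segments that undergo a rule: /ɡ/ → [dʒ] (rule 1); /i/ → [ə] (rule 2); /s/ → [z] (rule 3); /u/ → [ə] (rule 2); /ʃ/ → [ʒ] (rule 3); /u/ → [ə] (rule 2).
All other segments surface unchanged.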